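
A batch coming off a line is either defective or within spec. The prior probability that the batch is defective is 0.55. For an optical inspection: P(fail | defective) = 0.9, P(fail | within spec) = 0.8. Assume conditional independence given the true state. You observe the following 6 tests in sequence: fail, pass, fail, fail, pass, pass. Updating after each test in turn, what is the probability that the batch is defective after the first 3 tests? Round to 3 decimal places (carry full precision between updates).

0.436

After 'fail': P(defective) = 0.9·0.5500 / (0.9·0.5500 + 0.8·0.4500) ≈ 0.5789
After 'pass': P(defective) = 0.1·0.5789 / (0.1·0.5789 + 0.2·0.4211) ≈ 0.4074
After 'fail': P(defective) = 0.9·0.4074 / (0.9·0.4074 + 0.8·0.5926) ≈ 0.4361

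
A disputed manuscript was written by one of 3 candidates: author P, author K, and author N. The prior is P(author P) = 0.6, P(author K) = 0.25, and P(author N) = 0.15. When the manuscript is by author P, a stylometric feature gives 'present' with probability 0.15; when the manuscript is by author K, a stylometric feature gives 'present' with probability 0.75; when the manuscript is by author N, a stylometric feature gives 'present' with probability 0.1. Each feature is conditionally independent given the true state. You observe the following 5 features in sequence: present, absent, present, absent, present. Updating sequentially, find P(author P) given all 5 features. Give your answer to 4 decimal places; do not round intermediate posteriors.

Each posterior becomes the prior for the next update.
After 'present': normaliser = 0.15·0.6000 + 0.75·0.2500 + 0.1·0.1500; P(author P) ≈ 0.3077, P(author K) ≈ 0.6410, P(author N) ≈ 0.0513
After 'absent': normaliser = 0.85·0.3077 + 0.25·0.6410 + 0.9·0.0513; P(author P) ≈ 0.5589, P(author K) ≈ 0.3425, P(author N) ≈ 0.0986
After 'present': normaliser = 0.15·0.5589 + 0.75·0.3425 + 0.1·0.0986; P(author P) ≈ 0.2392, P(author K) ≈ 0.7327, P(author N) ≈ 0.0281
After 'absent': normaliser = 0.85·0.2392 + 0.25·0.7327 + 0.9·0.0281; P(author P) ≈ 0.4937, P(author K) ≈ 0.4448, P(author N) ≈ 0.0615
After 'present': normaliser = 0.15·0.4937 + 0.75·0.4448 + 0.1·0.0615; P(author P) ≈ 0.1789, P(author K) ≈ 0.8062, P(author N) ≈ 0.0149

0.1789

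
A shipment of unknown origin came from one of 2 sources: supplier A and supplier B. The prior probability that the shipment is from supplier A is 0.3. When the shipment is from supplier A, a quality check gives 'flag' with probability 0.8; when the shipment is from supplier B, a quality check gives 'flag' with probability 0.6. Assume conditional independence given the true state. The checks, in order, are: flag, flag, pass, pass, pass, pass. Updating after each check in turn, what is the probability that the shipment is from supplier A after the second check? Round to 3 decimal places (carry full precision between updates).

0.432

After 'flag': P(supplier A) = 0.8·0.3000 / (0.8·0.3000 + 0.6·0.7000) ≈ 0.3636
After 'flag': P(supplier A) = 0.8·0.3636 / (0.8·0.3636 + 0.6·0.6364) ≈ 0.4324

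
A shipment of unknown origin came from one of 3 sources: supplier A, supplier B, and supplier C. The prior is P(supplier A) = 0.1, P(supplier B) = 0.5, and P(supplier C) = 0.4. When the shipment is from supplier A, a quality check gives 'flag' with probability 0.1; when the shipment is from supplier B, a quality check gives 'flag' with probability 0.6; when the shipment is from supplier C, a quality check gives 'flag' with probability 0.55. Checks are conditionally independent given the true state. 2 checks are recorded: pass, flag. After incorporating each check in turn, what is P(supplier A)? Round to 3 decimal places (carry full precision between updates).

After 'pass': normaliser = 0.9·0.1000 + 0.4·0.5000 + 0.45·0.4000; P(supplier A) ≈ 0.1915, P(supplier B) ≈ 0.4255, P(supplier C) ≈ 0.3830
After 'flag': normaliser = 0.1·0.1915 + 0.6·0.4255 + 0.55·0.3830; P(supplier A) ≈ 0.0395, P(supplier B) ≈ 0.5263, P(supplier C) ≈ 0.4342

0.039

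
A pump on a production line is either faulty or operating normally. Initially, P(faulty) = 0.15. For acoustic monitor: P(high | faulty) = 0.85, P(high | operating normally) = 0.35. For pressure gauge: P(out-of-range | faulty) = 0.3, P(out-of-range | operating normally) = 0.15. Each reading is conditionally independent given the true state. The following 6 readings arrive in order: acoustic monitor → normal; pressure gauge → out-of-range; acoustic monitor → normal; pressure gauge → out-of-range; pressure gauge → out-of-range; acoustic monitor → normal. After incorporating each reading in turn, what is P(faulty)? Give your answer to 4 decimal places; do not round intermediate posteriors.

0.0171

After acoustic monitor='normal': P(faulty) = 0.15·0.1500 / (0.15·0.1500 + 0.65·0.8500) ≈ 0.0391
After pressure gauge='out-of-range': P(faulty) = 0.3·0.0391 / (0.3·0.0391 + 0.15·0.9609) ≈ 0.0753
After acoustic monitor='normal': P(faulty) = 0.15·0.0753 / (0.15·0.0753 + 0.65·0.9247) ≈ 0.0184
After pressure gauge='out-of-range': P(faulty) = 0.3·0.0184 / (0.3·0.0184 + 0.15·0.9816) ≈ 0.0362
After pressure gauge='out-of-range': P(faulty) = 0.3·0.0362 / (0.3·0.0362 + 0.15·0.9638) ≈ 0.0699
After acoustic monitor='normal': P(faulty) = 0.15·0.0699 / (0.15·0.0699 + 0.65·0.9301) ≈ 0.0171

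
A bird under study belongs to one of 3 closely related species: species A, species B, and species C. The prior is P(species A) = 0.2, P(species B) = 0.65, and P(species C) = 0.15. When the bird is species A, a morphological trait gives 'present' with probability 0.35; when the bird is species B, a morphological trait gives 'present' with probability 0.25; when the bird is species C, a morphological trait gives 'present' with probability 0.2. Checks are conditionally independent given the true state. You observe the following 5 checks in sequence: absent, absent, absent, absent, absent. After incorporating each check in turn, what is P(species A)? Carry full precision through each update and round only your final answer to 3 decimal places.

After 'absent': normaliser = 0.65·0.2000 + 0.75·0.6500 + 0.8·0.1500; P(species A) ≈ 0.1763, P(species B) ≈ 0.6610, P(species C) ≈ 0.1627
After 'absent': normaliser = 0.65·0.1763 + 0.75·0.6610 + 0.8·0.1627; P(species A) ≈ 0.1547, P(species B) ≈ 0.6695, P(species C) ≈ 0.1758
After 'absent': normaliser = 0.65·0.1547 + 0.75·0.6695 + 0.8·0.1758; P(species A) ≈ 0.1353, P(species B) ≈ 0.6755, P(species C) ≈ 0.1892
After 'absent': normaliser = 0.65·0.1353 + 0.75·0.6755 + 0.8·0.1892; P(species A) ≈ 0.1179, P(species B) ≈ 0.6792, P(species C) ≈ 0.2029
After 'absent': normaliser = 0.65·0.1179 + 0.75·0.6792 + 0.8·0.2029; P(species A) ≈ 0.1024, P(species B) ≈ 0.6807, P(species C) ≈ 0.2169

0.102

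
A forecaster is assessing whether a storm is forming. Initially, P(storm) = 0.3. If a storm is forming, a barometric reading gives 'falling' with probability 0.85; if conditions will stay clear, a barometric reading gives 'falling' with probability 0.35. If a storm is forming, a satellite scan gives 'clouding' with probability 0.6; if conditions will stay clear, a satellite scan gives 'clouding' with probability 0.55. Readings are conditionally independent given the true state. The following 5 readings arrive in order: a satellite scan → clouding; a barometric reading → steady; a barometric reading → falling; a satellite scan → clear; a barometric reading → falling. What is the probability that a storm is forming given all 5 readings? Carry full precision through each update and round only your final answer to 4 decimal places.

0.3613

After a satellite scan='clouding': P(storm) = 0.6·0.3000 / (0.6·0.3000 + 0.55·0.7000) ≈ 0.3186
After a barometric reading='steady': P(storm) = 0.15·0.3186 / (0.15·0.3186 + 0.65·0.6814) ≈ 0.0974
After a barometric reading='falling': P(storm) = 0.85·0.0974 / (0.85·0.0974 + 0.35·0.9026) ≈ 0.2076
After a satellite scan='clear': P(storm) = 0.4·0.2076 / (0.4·0.2076 + 0.45·0.7924) ≈ 0.1889
After a barometric reading='falling': P(storm) = 0.85·0.1889 / (0.85·0.1889 + 0.35·0.8111) ≈ 0.3613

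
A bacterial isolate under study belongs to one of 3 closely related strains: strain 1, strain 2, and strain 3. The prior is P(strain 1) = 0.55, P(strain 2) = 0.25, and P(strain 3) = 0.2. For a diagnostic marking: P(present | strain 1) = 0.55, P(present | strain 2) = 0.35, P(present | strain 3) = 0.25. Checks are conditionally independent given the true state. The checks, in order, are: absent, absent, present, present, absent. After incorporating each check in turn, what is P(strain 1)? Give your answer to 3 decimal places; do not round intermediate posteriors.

0.526

After 'absent': normaliser = 0.45·0.5500 + 0.65·0.2500 + 0.75·0.2000; P(strain 1) ≈ 0.4420, P(strain 2) ≈ 0.2902, P(strain 3) ≈ 0.2679
After 'absent': normaliser = 0.45·0.4420 + 0.65·0.2902 + 0.75·0.2679; P(strain 1) ≈ 0.3380, P(strain 2) ≈ 0.3206, P(strain 3) ≈ 0.3414
After 'present': normaliser = 0.55·0.3380 + 0.35·0.3206 + 0.25·0.3414; P(strain 1) ≈ 0.4848, P(strain 2) ≈ 0.2926, P(strain 3) ≈ 0.2226
After 'present': normaliser = 0.55·0.4848 + 0.35·0.2926 + 0.25·0.2226; P(strain 1) ≈ 0.6278, P(strain 2) ≈ 0.2411, P(strain 3) ≈ 0.1310
After 'absent': normaliser = 0.45·0.6278 + 0.65·0.2411 + 0.75·0.1310; P(strain 1) ≈ 0.5256, P(strain 2) ≈ 0.2916, P(strain 3) ≈ 0.1828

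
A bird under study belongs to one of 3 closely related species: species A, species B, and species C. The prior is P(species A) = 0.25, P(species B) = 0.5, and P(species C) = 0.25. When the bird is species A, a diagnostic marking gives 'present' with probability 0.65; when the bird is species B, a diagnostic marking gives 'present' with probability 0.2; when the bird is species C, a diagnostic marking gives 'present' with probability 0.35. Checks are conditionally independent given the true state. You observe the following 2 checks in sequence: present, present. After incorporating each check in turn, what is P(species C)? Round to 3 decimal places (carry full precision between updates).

Each posterior becomes the prior for the next update.
After 'present': normaliser = 0.65·0.2500 + 0.2·0.5000 + 0.35·0.2500; P(species A) ≈ 0.4643, P(species B) ≈ 0.2857, P(species C) ≈ 0.2500
After 'present': normaliser = 0.65·0.4643 + 0.2·0.2857 + 0.35·0.2500; P(species A) ≈ 0.6760, P(species B) ≈ 0.1280, P(species C) ≈ 0.1960

0.196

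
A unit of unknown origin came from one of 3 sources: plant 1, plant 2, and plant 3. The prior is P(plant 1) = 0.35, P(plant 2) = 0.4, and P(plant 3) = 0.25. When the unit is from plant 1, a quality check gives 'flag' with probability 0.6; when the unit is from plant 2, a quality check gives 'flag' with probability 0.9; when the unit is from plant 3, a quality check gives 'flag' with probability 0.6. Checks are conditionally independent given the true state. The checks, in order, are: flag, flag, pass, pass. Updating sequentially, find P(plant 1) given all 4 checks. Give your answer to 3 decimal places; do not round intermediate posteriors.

0.533

After 'flag': normaliser = 0.6·0.3500 + 0.9·0.4000 + 0.6·0.2500; P(plant 1) ≈ 0.2917, P(plant 2) ≈ 0.5000, P(plant 3) ≈ 0.2083
After 'flag': normaliser = 0.6·0.2917 + 0.9·0.5000 + 0.6·0.2083; P(plant 1) ≈ 0.2333, P(plant 2) ≈ 0.6000, P(plant 3) ≈ 0.1667
After 'pass': normaliser = 0.4·0.2333 + 0.1·0.6000 + 0.4·0.1667; P(plant 1) ≈ 0.4242, P(plant 2) ≈ 0.2727, P(plant 3) ≈ 0.3030
After 'pass': normaliser = 0.4·0.4242 + 0.1·0.2727 + 0.4·0.3030; P(plant 1) ≈ 0.5333, P(plant 2) ≈ 0.0857, P(plant 3) ≈ 0.3810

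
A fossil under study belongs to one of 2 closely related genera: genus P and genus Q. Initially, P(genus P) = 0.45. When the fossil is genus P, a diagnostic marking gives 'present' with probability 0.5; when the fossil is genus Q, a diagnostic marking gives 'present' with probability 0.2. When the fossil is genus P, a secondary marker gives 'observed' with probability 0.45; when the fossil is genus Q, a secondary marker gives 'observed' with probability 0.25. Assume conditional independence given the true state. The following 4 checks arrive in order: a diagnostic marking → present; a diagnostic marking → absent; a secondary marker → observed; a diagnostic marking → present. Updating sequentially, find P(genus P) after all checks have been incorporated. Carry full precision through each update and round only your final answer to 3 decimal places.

Apply Bayes' rule sequentially, carrying P(genus P) forward.
After a diagnostic marking='present': P(genus P) = 0.5·0.4500 / (0.5·0.4500 + 0.2·0.5500) ≈ 0.6716
After a diagnostic marking='absent': P(genus P) = 0.5·0.6716 / (0.5·0.6716 + 0.8·0.3284) ≈ 0.5611
After a secondary marker='observed': P(genus P) = 0.45·0.5611 / (0.45·0.5611 + 0.25·0.4389) ≈ 0.6971
After a diagnostic marking='present': P(genus P) = 0.5·0.6971 / (0.5·0.6971 + 0.2·0.3029) ≈ 0.8519

0.852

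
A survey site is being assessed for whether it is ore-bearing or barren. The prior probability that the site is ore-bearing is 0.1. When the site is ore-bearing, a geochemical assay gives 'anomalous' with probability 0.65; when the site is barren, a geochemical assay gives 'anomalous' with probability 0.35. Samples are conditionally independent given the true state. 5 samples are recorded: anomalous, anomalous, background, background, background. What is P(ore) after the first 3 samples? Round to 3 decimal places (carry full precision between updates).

After 'anomalous': P(ore) = 0.65·0.1000 / (0.65·0.1000 + 0.35·0.9000) ≈ 0.1711
After 'anomalous': P(ore) = 0.65·0.1711 / (0.65·0.1711 + 0.35·0.8289) ≈ 0.2770
After 'background': P(ore) = 0.35·0.2770 / (0.35·0.2770 + 0.65·0.7230) ≈ 0.1711

0.171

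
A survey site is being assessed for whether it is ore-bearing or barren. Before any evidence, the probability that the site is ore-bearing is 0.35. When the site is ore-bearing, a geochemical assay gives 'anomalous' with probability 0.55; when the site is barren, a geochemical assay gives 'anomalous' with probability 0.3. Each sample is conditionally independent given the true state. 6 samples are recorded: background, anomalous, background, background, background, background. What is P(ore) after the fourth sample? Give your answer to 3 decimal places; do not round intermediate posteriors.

0.208

After 'background': P(ore) = 0.45·0.3500 / (0.45·0.3500 + 0.7·0.6500) ≈ 0.2571
After 'anomalous': P(ore) = 0.55·0.2571 / (0.55·0.2571 + 0.3·0.7429) ≈ 0.3882
After 'background': P(ore) = 0.45·0.3882 / (0.45·0.3882 + 0.7·0.6118) ≈ 0.2898
After 'background': P(ore) = 0.45·0.2898 / (0.45·0.2898 + 0.7·0.7102) ≈ 0.2078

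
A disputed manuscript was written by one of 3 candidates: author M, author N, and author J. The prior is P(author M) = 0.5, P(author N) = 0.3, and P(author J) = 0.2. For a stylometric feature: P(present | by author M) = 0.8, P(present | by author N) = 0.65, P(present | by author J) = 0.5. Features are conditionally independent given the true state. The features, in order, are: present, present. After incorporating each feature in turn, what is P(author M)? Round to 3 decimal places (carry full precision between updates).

0.644

Apply Bayes' rule sequentially, carrying P(author M) forward.
After 'present': normaliser = 0.8·0.5000 + 0.65·0.3000 + 0.5·0.2000; P(author M) ≈ 0.5755, P(author N) ≈ 0.2806, P(author J) ≈ 0.1439
After 'present': normaliser = 0.8·0.5755 + 0.65·0.2806 + 0.5·0.1439; P(author M) ≈ 0.6442, P(author N) ≈ 0.2552, P(author J) ≈ 0.1007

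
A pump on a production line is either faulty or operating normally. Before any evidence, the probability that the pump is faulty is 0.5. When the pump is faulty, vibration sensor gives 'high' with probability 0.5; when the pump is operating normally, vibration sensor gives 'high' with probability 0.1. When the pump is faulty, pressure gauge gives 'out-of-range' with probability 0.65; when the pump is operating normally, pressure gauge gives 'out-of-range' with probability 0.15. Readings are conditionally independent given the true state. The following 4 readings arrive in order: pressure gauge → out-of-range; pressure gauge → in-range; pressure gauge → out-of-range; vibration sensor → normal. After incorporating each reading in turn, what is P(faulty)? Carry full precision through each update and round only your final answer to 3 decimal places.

Apply Bayes' rule sequentially, carrying P(faulty) forward.
After pressure gauge='out-of-range': P(faulty) = 0.65·0.5000 / (0.65·0.5000 + 0.15·0.5000) ≈ 0.8125
After pressure gauge='in-range': P(faulty) = 0.35·0.8125 / (0.35·0.8125 + 0.85·0.1875) ≈ 0.6408
After pressure gauge='out-of-range': P(faulty) = 0.65·0.6408 / (0.65·0.6408 + 0.15·0.3592) ≈ 0.8855
After vibration sensor='normal': P(faulty) = 0.5·0.8855 / (0.5·0.8855 + 0.9·0.1145) ≈ 0.8112

0.811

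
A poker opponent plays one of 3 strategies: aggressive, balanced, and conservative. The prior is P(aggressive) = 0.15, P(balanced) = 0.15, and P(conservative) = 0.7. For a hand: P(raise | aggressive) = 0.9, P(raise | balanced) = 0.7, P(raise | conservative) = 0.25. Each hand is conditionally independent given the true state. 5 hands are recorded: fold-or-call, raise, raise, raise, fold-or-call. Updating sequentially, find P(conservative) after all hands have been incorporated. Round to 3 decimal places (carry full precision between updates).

0.518

After 'fold-or-call': normaliser = 0.1·0.1500 + 0.3·0.1500 + 0.75·0.7000; P(aggressive) ≈ 0.0256, P(balanced) ≈ 0.0769, P(conservative) ≈ 0.8974
After 'raise': normaliser = 0.9·0.0256 + 0.7·0.0769 + 0.25·0.8974; P(aggressive) ≈ 0.0766, P(balanced) ≈ 0.1787, P(conservative) ≈ 0.7447
After 'raise': normaliser = 0.9·0.0766 + 0.7·0.1787 + 0.25·0.7447; P(aggressive) ≈ 0.1813, P(balanced) ≈ 0.3290, P(conservative) ≈ 0.4896
After 'raise': normaliser = 0.9·0.1813 + 0.7·0.3290 + 0.25·0.4896; P(aggressive) ≈ 0.3163, P(balanced) ≈ 0.4464, P(conservative) ≈ 0.2373
After 'fold-or-call': normaliser = 0.1·0.3163 + 0.3·0.4464 + 0.75·0.2373; P(aggressive) ≈ 0.0921, P(balanced) ≈ 0.3899, P(conservative) ≈ 0.5180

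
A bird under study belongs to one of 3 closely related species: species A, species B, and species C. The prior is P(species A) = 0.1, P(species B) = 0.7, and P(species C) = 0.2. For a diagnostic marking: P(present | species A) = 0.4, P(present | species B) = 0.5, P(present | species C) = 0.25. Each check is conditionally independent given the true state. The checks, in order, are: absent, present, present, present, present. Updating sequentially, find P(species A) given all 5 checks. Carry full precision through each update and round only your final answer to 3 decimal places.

After 'absent': normaliser = 0.6·0.1000 + 0.5·0.7000 + 0.75·0.2000; P(species A) ≈ 0.1071, P(species B) ≈ 0.6250, P(species C) ≈ 0.2679
After 'present': normaliser = 0.4·0.1071 + 0.5·0.6250 + 0.25·0.2679; P(species A) ≈ 0.1015, P(species B) ≈ 0.7400, P(species C) ≈ 0.1586
After 'present': normaliser = 0.4·0.1015 + 0.5·0.7400 + 0.25·0.1586; P(species A) ≈ 0.0902, P(species B) ≈ 0.8218, P(species C) ≈ 0.0880
After 'present': normaliser = 0.4·0.0902 + 0.5·0.8218 + 0.25·0.0880; P(species A) ≈ 0.0769, P(species B) ≈ 0.8762, P(species C) ≈ 0.0469
After 'present': normaliser = 0.4·0.0769 + 0.5·0.8762 + 0.25·0.0469; P(species A) ≈ 0.0640, P(species B) ≈ 0.9116, P(species C) ≈ 0.0244

0.064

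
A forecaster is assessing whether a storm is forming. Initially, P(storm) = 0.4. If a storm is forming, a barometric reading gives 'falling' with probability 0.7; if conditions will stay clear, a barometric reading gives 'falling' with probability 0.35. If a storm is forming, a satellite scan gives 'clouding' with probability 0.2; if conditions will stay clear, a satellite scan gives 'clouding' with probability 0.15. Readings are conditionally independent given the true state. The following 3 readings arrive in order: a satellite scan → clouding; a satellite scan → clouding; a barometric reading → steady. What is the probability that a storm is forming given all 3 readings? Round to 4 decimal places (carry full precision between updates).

After a satellite scan='clouding': P(storm) = 0.2·0.4000 / (0.2·0.4000 + 0.15·0.6000) ≈ 0.4706
After a satellite scan='clouding': P(storm) = 0.2·0.4706 / (0.2·0.4706 + 0.15·0.5294) ≈ 0.5424
After a barometric reading='steady': P(storm) = 0.3·0.5424 / (0.3·0.5424 + 0.65·0.4576) ≈ 0.3536

0.3536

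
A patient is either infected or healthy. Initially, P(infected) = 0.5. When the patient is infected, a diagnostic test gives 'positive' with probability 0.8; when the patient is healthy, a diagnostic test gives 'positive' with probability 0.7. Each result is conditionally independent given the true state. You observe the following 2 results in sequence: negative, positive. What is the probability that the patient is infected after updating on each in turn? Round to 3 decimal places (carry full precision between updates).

0.432

After 'negative': P(infected) = 0.2·0.5000 / (0.2·0.5000 + 0.3·0.5000) ≈ 0.4000
After 'positive': P(infected) = 0.8·0.4000 / (0.8·0.4000 + 0.7·0.6000) ≈ 0.4324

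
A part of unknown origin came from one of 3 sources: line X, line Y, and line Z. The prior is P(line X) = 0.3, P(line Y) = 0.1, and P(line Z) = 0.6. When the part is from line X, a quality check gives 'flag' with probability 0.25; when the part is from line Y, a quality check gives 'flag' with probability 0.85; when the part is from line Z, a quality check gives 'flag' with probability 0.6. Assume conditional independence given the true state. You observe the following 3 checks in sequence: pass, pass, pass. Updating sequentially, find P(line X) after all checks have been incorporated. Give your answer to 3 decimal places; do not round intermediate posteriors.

Each posterior becomes the prior for the next update.
After 'pass': normaliser = 0.75·0.3000 + 0.15·0.1000 + 0.4·0.6000; P(line X) ≈ 0.4688, P(line Y) ≈ 0.0312, P(line Z) ≈ 0.5000
After 'pass': normaliser = 0.75·0.4688 + 0.15·0.0312 + 0.4·0.5000; P(line X) ≈ 0.6320, P(line Y) ≈ 0.0084, P(line Z) ≈ 0.3596
After 'pass': normaliser = 0.75·0.6320 + 0.15·0.0084 + 0.4·0.3596; P(line X) ≈ 0.7657, P(line Y) ≈ 0.0020, P(line Z) ≈ 0.2323

0.766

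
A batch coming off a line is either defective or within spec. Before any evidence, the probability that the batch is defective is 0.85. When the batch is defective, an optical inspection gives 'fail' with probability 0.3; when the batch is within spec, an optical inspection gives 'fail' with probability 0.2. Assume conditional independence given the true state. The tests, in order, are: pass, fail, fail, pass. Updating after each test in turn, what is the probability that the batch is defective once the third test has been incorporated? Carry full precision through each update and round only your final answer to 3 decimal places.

After 'pass': P(defective) = 0.7·0.8500 / (0.7·0.8500 + 0.8·0.1500) ≈ 0.8322
After 'fail': P(defective) = 0.3·0.8322 / (0.3·0.8322 + 0.2·0.1678) ≈ 0.8815
After 'fail': P(defective) = 0.3·0.8815 / (0.3·0.8815 + 0.2·0.1185) ≈ 0.9177

0.918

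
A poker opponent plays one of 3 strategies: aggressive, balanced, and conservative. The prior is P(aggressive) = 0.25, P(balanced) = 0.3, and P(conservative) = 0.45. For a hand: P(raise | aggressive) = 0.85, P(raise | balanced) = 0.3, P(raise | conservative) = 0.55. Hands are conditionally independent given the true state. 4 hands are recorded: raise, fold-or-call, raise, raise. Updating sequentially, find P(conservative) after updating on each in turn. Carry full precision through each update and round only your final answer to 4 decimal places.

Apply Bayes' rule sequentially, carrying P(conservative) forward.
After 'raise': normaliser = 0.85·0.2500 + 0.3·0.3000 + 0.55·0.4500; P(aggressive) ≈ 0.3864, P(balanced) ≈ 0.1636, P(conservative) ≈ 0.4500
After 'fold-or-call': normaliser = 0.15·0.3864 + 0.7·0.1636 + 0.45·0.4500; P(aggressive) ≈ 0.1545, P(balanced) ≈ 0.3055, P(conservative) ≈ 0.5400
After 'raise': normaliser = 0.85·0.1545 + 0.3·0.3055 + 0.55·0.5400; P(aggressive) ≈ 0.2526, P(balanced) ≈ 0.1762, P(conservative) ≈ 0.5712
After 'raise': normaliser = 0.85·0.2526 + 0.3·0.1762 + 0.55·0.5712; P(aggressive) ≈ 0.3691, P(balanced) ≈ 0.0909, P(conservative) ≈ 0.5400

0.5400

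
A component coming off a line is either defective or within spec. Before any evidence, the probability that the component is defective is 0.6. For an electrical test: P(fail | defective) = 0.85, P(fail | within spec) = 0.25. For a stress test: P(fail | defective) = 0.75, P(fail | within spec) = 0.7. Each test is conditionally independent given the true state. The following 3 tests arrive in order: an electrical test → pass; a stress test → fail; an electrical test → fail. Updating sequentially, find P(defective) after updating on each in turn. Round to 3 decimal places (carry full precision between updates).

0.522

After an electrical test='pass': P(defective) = 0.15·0.6000 / (0.15·0.6000 + 0.75·0.4000) ≈ 0.2308
After a stress test='fail': P(defective) = 0.75·0.2308 / (0.75·0.2308 + 0.7·0.7692) ≈ 0.2432
After an electrical test='fail': P(defective) = 0.85·0.2432 / (0.85·0.2432 + 0.25·0.7568) ≈ 0.5222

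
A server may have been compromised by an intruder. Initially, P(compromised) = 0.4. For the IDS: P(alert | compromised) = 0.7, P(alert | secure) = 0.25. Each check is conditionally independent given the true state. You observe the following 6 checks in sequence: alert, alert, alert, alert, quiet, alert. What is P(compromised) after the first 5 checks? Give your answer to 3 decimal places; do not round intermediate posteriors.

After 'alert': P(compromised) = 0.7·0.4000 / (0.7·0.4000 + 0.25·0.6000) ≈ 0.6512
After 'alert': P(compromised) = 0.7·0.6512 / (0.7·0.6512 + 0.25·0.3488) ≈ 0.8394
After 'alert': P(compromised) = 0.7·0.8394 / (0.7·0.8394 + 0.25·0.1606) ≈ 0.9360
After 'alert': P(compromised) = 0.7·0.9360 / (0.7·0.9360 + 0.25·0.0640) ≈ 0.9762
After 'quiet': P(compromised) = 0.3·0.9762 / (0.3·0.9762 + 0.75·0.0238) ≈ 0.9425

0.942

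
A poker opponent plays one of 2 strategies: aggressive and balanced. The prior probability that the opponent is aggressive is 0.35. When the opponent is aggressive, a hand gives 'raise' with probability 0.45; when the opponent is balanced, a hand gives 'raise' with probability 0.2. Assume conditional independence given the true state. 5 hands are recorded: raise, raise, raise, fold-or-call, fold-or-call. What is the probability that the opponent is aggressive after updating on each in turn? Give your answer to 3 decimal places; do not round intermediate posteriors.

0.744

After 'raise': P(aggressive) = 0.45·0.3500 / (0.45·0.3500 + 0.2·0.6500) ≈ 0.5478
After 'raise': P(aggressive) = 0.45·0.5478 / (0.45·0.5478 + 0.2·0.4522) ≈ 0.7316
After 'raise': P(aggressive) = 0.45·0.7316 / (0.45·0.7316 + 0.2·0.2684) ≈ 0.8598
After 'fold-or-call': P(aggressive) = 0.55·0.8598 / (0.55·0.8598 + 0.8·0.1402) ≈ 0.8083
After 'fold-or-call': P(aggressive) = 0.55·0.8083 / (0.55·0.8083 + 0.8·0.1917) ≈ 0.7435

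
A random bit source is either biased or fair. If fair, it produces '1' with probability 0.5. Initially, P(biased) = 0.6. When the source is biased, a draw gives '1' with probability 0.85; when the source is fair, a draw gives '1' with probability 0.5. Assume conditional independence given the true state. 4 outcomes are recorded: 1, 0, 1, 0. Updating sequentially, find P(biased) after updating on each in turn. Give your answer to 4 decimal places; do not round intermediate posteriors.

0.2807

Each posterior becomes the prior for the next update.
After '1': P(biased) = 0.85·0.6000 / (0.85·0.6000 + 0.5·0.4000) ≈ 0.7183
After '0': P(biased) = 0.15·0.7183 / (0.15·0.7183 + 0.5·0.2817) ≈ 0.4334
After '1': P(biased) = 0.85·0.4334 / (0.85·0.4334 + 0.5·0.5666) ≈ 0.5653
After '0': P(biased) = 0.15·0.5653 / (0.15·0.5653 + 0.5·0.4347) ≈ 0.2807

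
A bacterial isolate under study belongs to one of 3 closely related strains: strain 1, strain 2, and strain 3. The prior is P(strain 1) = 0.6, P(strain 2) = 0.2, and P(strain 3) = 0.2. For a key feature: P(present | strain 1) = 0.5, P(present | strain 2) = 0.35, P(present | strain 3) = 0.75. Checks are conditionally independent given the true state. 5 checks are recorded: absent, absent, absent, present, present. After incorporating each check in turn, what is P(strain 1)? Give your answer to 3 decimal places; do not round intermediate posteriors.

After 'absent': normaliser = 0.5·0.6000 + 0.65·0.2000 + 0.25·0.2000; P(strain 1) ≈ 0.6250, P(strain 2) ≈ 0.2708, P(strain 3) ≈ 0.1042
After 'absent': normaliser = 0.5·0.6250 + 0.65·0.2708 + 0.25·0.1042; P(strain 1) ≈ 0.6073, P(strain 2) ≈ 0.3421, P(strain 3) ≈ 0.0506
After 'absent': normaliser = 0.5·0.6073 + 0.65·0.3421 + 0.25·0.0506; P(strain 1) ≈ 0.5637, P(strain 2) ≈ 0.4128, P(strain 3) ≈ 0.0235
After 'present': normaliser = 0.5·0.5637 + 0.35·0.4128 + 0.75·0.0235; P(strain 1) ≈ 0.6349, P(strain 2) ≈ 0.3255, P(strain 3) ≈ 0.0397
After 'present': normaliser = 0.5·0.6349 + 0.35·0.3255 + 0.75·0.0397; P(strain 1) ≈ 0.6884, P(strain 2) ≈ 0.2470, P(strain 3) ≈ 0.0645

0.688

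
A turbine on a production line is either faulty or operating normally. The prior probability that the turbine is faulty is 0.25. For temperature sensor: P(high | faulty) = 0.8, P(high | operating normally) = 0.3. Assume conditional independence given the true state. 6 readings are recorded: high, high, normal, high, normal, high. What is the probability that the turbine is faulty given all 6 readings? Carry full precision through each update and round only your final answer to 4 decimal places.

0.5791

Each posterior becomes the prior for the next update.
After 'high': P(faulty) = 0.8·0.2500 / (0.8·0.2500 + 0.3·0.7500) ≈ 0.4706
After 'high': P(faulty) = 0.8·0.4706 / (0.8·0.4706 + 0.3·0.5294) ≈ 0.7033
After 'normal': P(faulty) = 0.2·0.7033 / (0.2·0.7033 + 0.7·0.2967) ≈ 0.4038
After 'high': P(faulty) = 0.8·0.4038 / (0.8·0.4038 + 0.3·0.5962) ≈ 0.6436
After 'normal': P(faulty) = 0.2·0.6436 / (0.2·0.6436 + 0.7·0.3564) ≈ 0.3404
After 'high': P(faulty) = 0.8·0.3404 / (0.8·0.3404 + 0.3·0.6596) ≈ 0.5791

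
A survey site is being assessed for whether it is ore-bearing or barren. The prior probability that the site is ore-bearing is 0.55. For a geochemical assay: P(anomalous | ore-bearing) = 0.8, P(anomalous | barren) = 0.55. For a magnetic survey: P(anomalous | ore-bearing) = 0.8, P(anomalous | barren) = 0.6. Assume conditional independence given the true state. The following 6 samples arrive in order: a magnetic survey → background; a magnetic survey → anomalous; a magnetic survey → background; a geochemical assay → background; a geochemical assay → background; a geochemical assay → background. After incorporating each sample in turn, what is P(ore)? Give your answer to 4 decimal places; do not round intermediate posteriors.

0.0345

Each posterior becomes the prior for the next update.
After a magnetic survey='background': P(ore) = 0.2·0.5500 / (0.2·0.5500 + 0.4·0.4500) ≈ 0.3793
After a magnetic survey='anomalous': P(ore) = 0.8·0.3793 / (0.8·0.3793 + 0.6·0.6207) ≈ 0.4490
After a magnetic survey='background': P(ore) = 0.2·0.4490 / (0.2·0.4490 + 0.4·0.5510) ≈ 0.2895
After a geochemical assay='background': P(ore) = 0.2·0.2895 / (0.2·0.2895 + 0.45·0.7105) ≈ 0.1533
After a geochemical assay='background': P(ore) = 0.2·0.1533 / (0.2·0.1533 + 0.45·0.8467) ≈ 0.0745
After a geochemical assay='background': P(ore) = 0.2·0.0745 / (0.2·0.0745 + 0.45·0.9255) ≈ 0.0345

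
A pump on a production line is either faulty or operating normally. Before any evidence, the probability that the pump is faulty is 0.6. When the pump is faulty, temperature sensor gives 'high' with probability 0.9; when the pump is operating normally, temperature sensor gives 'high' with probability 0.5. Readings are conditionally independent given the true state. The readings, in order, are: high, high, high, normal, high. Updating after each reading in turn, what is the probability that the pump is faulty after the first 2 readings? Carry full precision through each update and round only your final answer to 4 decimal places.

Apply Bayes' rule sequentially, carrying P(faulty) forward.
After 'high': P(faulty) = 0.9·0.6000 / (0.9·0.6000 + 0.5·0.4000) ≈ 0.7297
After 'high': P(faulty) = 0.9·0.7297 / (0.9·0.7297 + 0.5·0.2703) ≈ 0.8294

0.8294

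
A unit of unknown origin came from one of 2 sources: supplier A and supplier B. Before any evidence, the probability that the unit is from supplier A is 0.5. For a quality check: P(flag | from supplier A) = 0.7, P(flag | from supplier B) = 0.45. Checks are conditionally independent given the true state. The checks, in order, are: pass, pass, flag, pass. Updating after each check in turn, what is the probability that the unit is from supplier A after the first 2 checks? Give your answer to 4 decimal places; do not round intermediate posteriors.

0.2293

After 'pass': P(supplier A) = 0.3·0.5000 / (0.3·0.5000 + 0.55·0.5000) ≈ 0.3529
After 'pass': P(supplier A) = 0.3·0.3529 / (0.3·0.3529 + 0.55·0.6471) ≈ 0.2293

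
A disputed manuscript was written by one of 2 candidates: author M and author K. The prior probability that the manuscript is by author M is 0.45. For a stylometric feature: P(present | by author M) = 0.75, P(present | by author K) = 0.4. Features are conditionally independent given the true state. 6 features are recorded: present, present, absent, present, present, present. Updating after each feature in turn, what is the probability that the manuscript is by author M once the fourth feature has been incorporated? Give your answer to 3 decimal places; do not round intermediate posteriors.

After 'present': P(author M) = 0.75·0.4500 / (0.75·0.4500 + 0.4·0.5500) ≈ 0.6054
After 'present': P(author M) = 0.75·0.6054 / (0.75·0.6054 + 0.4·0.3946) ≈ 0.7420
After 'absent': P(author M) = 0.25·0.7420 / (0.25·0.7420 + 0.6·0.2580) ≈ 0.5451
After 'present': P(author M) = 0.75·0.5451 / (0.75·0.5451 + 0.4·0.4549) ≈ 0.6920

0.692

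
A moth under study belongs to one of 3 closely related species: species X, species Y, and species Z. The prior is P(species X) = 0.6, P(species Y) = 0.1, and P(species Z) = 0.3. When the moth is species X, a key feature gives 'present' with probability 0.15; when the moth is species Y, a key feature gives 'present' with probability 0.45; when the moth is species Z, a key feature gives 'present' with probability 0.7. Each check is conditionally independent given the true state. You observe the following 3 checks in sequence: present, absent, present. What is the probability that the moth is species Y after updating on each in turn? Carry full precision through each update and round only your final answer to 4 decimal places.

After 'present': normaliser = 0.15·0.6000 + 0.45·0.1000 + 0.7·0.3000; P(species X) ≈ 0.2609, P(species Y) ≈ 0.1304, P(species Z) ≈ 0.6087
After 'absent': normaliser = 0.85·0.2609 + 0.55·0.1304 + 0.3·0.6087; P(species X) ≈ 0.4658, P(species Y) ≈ 0.1507, P(species Z) ≈ 0.3836
After 'present': normaliser = 0.15·0.4658 + 0.45·0.1507 + 0.7·0.3836; P(species X) ≈ 0.1720, P(species Y) ≈ 0.1669, P(species Z) ≈ 0.6610

0.1669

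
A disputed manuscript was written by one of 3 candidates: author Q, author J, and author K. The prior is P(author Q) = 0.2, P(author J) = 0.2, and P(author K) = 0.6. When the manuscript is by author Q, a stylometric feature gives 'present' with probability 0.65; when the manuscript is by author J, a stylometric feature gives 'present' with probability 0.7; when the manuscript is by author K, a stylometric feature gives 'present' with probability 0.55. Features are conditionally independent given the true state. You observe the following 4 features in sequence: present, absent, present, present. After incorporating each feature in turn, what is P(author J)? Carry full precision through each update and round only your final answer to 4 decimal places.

0.2429

Apply Bayes' rule sequentially, carrying P(author J) forward.
After 'present': normaliser = 0.65·0.2000 + 0.7·0.2000 + 0.55·0.6000; P(author Q) ≈ 0.2167, P(author J) ≈ 0.2333, P(author K) ≈ 0.5500
After 'absent': normaliser = 0.35·0.2167 + 0.3·0.2333 + 0.45·0.5500; P(author Q) ≈ 0.1928, P(author J) ≈ 0.1780, P(author K) ≈ 0.6292
After 'present': normaliser = 0.65·0.1928 + 0.7·0.1780 + 0.55·0.6292; P(author Q) ≈ 0.2103, P(author J) ≈ 0.2090, P(author K) ≈ 0.5807
After 'present': normaliser = 0.65·0.2103 + 0.7·0.2090 + 0.55·0.5807; P(author Q) ≈ 0.2269, P(author J) ≈ 0.2429, P(author K) ≈ 0.5302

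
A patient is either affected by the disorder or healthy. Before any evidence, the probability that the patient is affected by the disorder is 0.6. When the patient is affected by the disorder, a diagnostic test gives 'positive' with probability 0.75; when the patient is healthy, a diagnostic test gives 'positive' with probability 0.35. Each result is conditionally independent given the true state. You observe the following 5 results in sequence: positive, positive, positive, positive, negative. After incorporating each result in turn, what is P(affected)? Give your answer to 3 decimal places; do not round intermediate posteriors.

0.924

Each posterior becomes the prior for the next update.
After 'positive': P(affected) = 0.75·0.6000 / (0.75·0.6000 + 0.35·0.4000) ≈ 0.7627
After 'positive': P(affected) = 0.75·0.7627 / (0.75·0.7627 + 0.35·0.2373) ≈ 0.8732
After 'positive': P(affected) = 0.75·0.8732 / (0.75·0.8732 + 0.35·0.1268) ≈ 0.9365
After 'positive': P(affected) = 0.75·0.9365 / (0.75·0.9365 + 0.35·0.0635) ≈ 0.9694
After 'negative': P(affected) = 0.25·0.9694 / (0.25·0.9694 + 0.65·0.0306) ≈ 0.9240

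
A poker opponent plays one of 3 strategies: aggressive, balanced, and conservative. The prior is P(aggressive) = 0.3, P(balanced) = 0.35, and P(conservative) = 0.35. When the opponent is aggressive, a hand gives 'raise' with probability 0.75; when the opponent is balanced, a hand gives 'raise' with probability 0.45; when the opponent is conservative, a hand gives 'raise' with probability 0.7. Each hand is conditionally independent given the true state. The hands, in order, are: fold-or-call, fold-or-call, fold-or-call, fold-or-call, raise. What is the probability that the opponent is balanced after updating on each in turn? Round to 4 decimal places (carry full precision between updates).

After 'fold-or-call': normaliser = 0.25·0.3000 + 0.55·0.3500 + 0.3·0.3500; P(aggressive) ≈ 0.2013, P(balanced) ≈ 0.5168, P(conservative) ≈ 0.2819
After 'fold-or-call': normaliser = 0.25·0.2013 + 0.55·0.5168 + 0.3·0.2819; P(aggressive) ≈ 0.1201, P(balanced) ≈ 0.6781, P(conservative) ≈ 0.2018
After 'fold-or-call': normaliser = 0.25·0.1201 + 0.55·0.6781 + 0.3·0.2018; P(aggressive) ≈ 0.0648, P(balanced) ≈ 0.8046, P(conservative) ≈ 0.1306
After 'fold-or-call': normaliser = 0.25·0.0648 + 0.55·0.8046 + 0.3·0.1306; P(aggressive) ≈ 0.0325, P(balanced) ≈ 0.8888, P(conservative) ≈ 0.0787
After 'raise': normaliser = 0.75·0.0325 + 0.45·0.8888 + 0.7·0.0787; P(aggressive) ≈ 0.0509, P(balanced) ≈ 0.8343, P(conservative) ≈ 0.1149

0.8343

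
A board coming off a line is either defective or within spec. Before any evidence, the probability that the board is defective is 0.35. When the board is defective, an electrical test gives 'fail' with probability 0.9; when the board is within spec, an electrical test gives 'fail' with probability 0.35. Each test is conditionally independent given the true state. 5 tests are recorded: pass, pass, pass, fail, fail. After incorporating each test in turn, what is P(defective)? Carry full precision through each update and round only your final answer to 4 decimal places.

0.0128

After 'pass': P(defective) = 0.1·0.3500 / (0.1·0.3500 + 0.65·0.6500) ≈ 0.0765
After 'pass': P(defective) = 0.1·0.0765 / (0.1·0.0765 + 0.65·0.9235) ≈ 0.0126
After 'pass': P(defective) = 0.1·0.0126 / (0.1·0.0126 + 0.65·0.9874) ≈ 0.0020
After 'fail': P(defective) = 0.9·0.0020 / (0.9·0.0020 + 0.35·0.9980) ≈ 0.0050
After 'fail': P(defective) = 0.9·0.0050 / (0.9·0.0050 + 0.35·0.9950) ≈ 0.0128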